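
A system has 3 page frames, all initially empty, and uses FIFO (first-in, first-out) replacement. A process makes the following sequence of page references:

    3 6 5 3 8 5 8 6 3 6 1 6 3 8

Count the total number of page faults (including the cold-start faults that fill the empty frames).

8

3 -> miss, frames {3}
6 -> miss, frames {3,6}
5 -> miss, frames {3,6,5}
3 -> hit
8 -> miss, evict 3, frames {6,5,8}
5 -> hit
8 -> hit
6 -> hit
3 -> miss, evict 6, frames {5,8,3}
6 -> miss, evict 5, frames {8,3,6}
1 -> miss, evict 8, frames {3,6,1}
6 -> hit
3 -> hit
8 -> miss, evict 3, frames {6,1,8}
Page faults: 8.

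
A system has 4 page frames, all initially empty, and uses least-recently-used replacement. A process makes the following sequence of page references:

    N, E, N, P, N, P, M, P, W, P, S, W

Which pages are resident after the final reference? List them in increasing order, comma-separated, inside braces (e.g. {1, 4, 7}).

{M, P, S, W}

N -> miss, frames [N]
E -> miss, frames [N, E]
N -> hit
P -> miss, frames [E, N, P]
N -> hit
P -> hit
M -> miss, frames [E, N, P, M]
P -> hit
W -> miss, evict E, frames [N, M, P, W]
P -> hit
S -> miss, evict N, frames [M, W, P, S]
W -> hit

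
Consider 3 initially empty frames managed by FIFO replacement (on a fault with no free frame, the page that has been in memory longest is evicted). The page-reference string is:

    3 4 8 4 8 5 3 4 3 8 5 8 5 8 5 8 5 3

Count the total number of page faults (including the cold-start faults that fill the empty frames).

9

3 → miss, frames {3}
4 → miss, frames {3,4}
8 → miss, frames {3,4,8}
4 → hit
8 → hit
5 → miss, evict 3, frames {4,8,5}
3 → miss, evict 4, frames {8,5,3}
4 → miss, evict 8, frames {5,3,4}
3 → hit
8 → miss, evict 5, frames {3,4,8}
5 → miss, evict 3, frames {4,8,5}
8 → hit
5 → hit
8 → hit
5 → hit
8 → hit
5 → hit
3 → miss, evict 4, frames {8,5,3}
Page faults: 9.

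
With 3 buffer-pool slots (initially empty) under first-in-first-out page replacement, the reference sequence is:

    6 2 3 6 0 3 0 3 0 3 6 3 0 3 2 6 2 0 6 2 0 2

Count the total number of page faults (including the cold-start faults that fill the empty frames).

6

6 → fault, frames [6]
2 → fault, frames [6, 2]
3 → fault, frames [6, 2, 3]
6 → hit
0 → fault, evict 6, frames [2, 3, 0]
3 → hit
0 → hit
3 → hit
0 → hit
3 → hit
6 → fault, evict 2, frames [3, 0, 6]
3 → hit
0 → hit
3 → hit
2 → fault, evict 3, frames [0, 6, 2]
6 → hit
2 → hit
0 → hit
6 → hit
2 → hit
0 → hit
2 → hit
Page faults: 6.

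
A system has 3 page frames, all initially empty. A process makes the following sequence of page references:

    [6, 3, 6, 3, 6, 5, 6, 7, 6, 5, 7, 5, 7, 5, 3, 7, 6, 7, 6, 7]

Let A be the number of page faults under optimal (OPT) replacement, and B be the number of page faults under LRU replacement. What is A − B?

Under OPT: F F . . . F . F . . . . . . F . . . . . → 5 faults.
Under LRU: F F . . . F . F . . . . . . F . F . . . → 6 faults.
A − B = 5 − 6 = -1.

-1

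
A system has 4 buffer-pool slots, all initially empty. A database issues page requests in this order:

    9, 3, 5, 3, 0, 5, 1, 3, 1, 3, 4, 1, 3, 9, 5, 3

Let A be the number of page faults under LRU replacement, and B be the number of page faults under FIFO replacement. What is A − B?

Under LRU: F F F . F . F . . . F . . F F . → 8 faults.
Under FIFO: F F F . F . F . . . F . F F F . → 9 faults.
A − B = 8 − 9 = -1.

-1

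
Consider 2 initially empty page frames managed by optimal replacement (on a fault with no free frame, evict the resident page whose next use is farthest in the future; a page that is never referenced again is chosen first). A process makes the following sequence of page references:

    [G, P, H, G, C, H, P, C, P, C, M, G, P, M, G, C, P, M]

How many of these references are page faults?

10

G -> fault, frames {G}
P -> fault, frames {G,P}
H -> fault, evict P, frames {G,H}
G -> hit
C -> fault, evict G, frames {H,C}
H -> hit
P -> fault, evict H, frames {C,P}
C -> hit
P -> hit
C -> hit
M -> fault, evict C, frames {P,M}
G -> fault, evict M, frames {P,G}
P -> hit
M -> fault, evict P, frames {G,M}
G -> hit
C -> fault, evict G, frames {M,C}
P -> fault, evict C, frames {M,P}
M -> hit
Page faults: 10.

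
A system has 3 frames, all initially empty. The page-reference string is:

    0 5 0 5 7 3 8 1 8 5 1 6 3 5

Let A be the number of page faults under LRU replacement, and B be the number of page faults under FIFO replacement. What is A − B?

1

Under LRU: F F . . F F F F . F . F F F → 10 faults.
Under FIFO: F F . . F F F F . F . F F . → 9 faults.
A − B = 10 − 9 = 1.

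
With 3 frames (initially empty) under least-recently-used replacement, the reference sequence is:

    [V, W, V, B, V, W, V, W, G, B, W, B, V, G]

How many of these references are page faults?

V: miss, frames (V)
W: miss, frames (V W)
V: hit
B: miss, frames (W V B)
V: hit
W: hit
V: hit
W: hit
G: miss, evict B, frames (V W G)
B: miss, evict V, frames (W G B)
W: hit
B: hit
V: miss, evict G, frames (W B V)
G: miss, evict W, frames (B V G)
Page faults: 7.

7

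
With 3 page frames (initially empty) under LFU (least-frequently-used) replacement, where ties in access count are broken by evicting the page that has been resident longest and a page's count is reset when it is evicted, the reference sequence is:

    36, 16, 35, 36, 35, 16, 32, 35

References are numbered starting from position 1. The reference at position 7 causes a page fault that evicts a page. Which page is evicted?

pos 1: 36 -> miss, frames {36}
pos 2: 16 -> miss, frames {36,16}
pos 3: 35 -> miss, frames {36,16,35}
pos 4: 36 -> hit
pos 5: 35 -> hit
pos 6: 16 -> hit
pos 7: 32 -> miss, evict 36, frames {16,35,32}
At position 7, page 36 is evicted.

36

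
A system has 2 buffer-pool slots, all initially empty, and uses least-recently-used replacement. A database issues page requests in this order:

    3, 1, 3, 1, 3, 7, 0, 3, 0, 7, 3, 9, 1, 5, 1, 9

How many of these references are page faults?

3 → miss, frames {3}
1 → miss, frames {3,1}
3 → hit
1 → hit
3 → hit
7 → miss, evict 1, frames {3,7}
0 → miss, evict 3, frames {7,0}
3 → miss, evict 7, frames {0,3}
0 → hit
7 → miss, evict 3, frames {0,7}
3 → miss, evict 0, frames {7,3}
9 → miss, evict 7, frames {3,9}
1 → miss, evict 3, frames {9,1}
5 → miss, evict 9, frames {1,5}
1 → hit
9 → miss, evict 5, frames {1,9}
Page faults: 11.

11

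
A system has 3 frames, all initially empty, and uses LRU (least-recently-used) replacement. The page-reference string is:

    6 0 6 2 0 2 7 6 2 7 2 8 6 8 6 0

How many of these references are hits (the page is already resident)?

6 → miss, frames [6]
0 → miss, frames [6, 0]
6 → hit
2 → miss, frames [0, 6, 2]
0 → hit
2 → hit
7 → miss, evict 6, frames [0, 2, 7]
6 → miss, evict 0, frames [2, 7, 6]
2 → hit
7 → hit
2 → hit
8 → miss, evict 6, frames [7, 2, 8]
6 → miss, evict 7, frames [2, 8, 6]
8 → hit
6 → hit
0 → miss, evict 2, frames [8, 6, 0]
Hits: 8.

8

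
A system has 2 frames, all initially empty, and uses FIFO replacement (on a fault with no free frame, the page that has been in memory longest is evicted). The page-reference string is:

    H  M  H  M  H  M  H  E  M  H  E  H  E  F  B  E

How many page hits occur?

H: fault, frames (H)
M: fault, frames (H M)
H: hit
M: hit
H: hit
M: hit
H: hit
E: fault, evict H, frames (M E)
M: hit
H: fault, evict M, frames (E H)
E: hit
H: hit
E: hit
F: fault, evict E, frames (H F)
B: fault, evict H, frames (F B)
E: fault, evict F, frames (B E)
Hits: 9.

9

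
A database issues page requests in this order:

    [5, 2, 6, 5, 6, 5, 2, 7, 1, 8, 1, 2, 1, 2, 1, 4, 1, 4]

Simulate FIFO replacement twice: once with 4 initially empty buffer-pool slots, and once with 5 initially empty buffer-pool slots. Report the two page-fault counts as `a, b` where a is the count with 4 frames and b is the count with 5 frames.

8, 7

4 frames: F F F . . . . F F F . F . . . F . . → 8 faults.
5 frames: F F F . . . . F F F . . . . . F . . → 7 faults.
7 < 8: adding a frame reduced faults, as is typical.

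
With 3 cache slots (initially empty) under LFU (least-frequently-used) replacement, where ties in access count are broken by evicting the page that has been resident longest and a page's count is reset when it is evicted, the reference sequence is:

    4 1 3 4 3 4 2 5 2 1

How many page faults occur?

4: miss, frames {4}
1: miss, frames {4,1}
3: miss, frames {4,1,3}
4: hit
3: hit
4: hit
2: miss, evict 1, frames {4,3,2}
5: miss, evict 2, frames {4,3,5}
2: miss, evict 5, frames {4,3,2}
1: miss, evict 2, frames {4,3,1}
Page faults: 7.

7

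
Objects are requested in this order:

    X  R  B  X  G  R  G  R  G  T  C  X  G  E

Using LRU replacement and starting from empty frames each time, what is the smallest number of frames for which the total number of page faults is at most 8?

f=1: 14 faults
f=2: 11 faults
f=3: 10 faults
f=4: 8 faults
f=5: 7 faults
f=6: 7 faults
f=7: 7 faults
Smallest f with faults ≤ 8 is 4.

4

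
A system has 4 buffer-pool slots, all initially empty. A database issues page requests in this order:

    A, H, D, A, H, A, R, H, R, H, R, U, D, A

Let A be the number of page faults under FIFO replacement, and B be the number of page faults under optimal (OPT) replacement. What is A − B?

Under FIFO: F F F . . . F . . . . F . F → 6 faults.
Under OPT: F F F . . . F . . . . F . . → 5 faults.
A − B = 6 − 5 = 1.

1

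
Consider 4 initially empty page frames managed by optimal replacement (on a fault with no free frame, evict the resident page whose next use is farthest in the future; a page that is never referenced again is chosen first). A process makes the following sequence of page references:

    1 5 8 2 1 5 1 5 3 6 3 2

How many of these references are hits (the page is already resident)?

6

1 → fault, frames [1]
5 → fault, frames [1, 5]
8 → fault, frames [1, 5, 8]
2 → fault, frames [1, 5, 8, 2]
1 → hit
5 → hit
1 → hit
5 → hit
3 → fault, evict 8, frames [1, 5, 2, 3]
6 → fault, evict 5, frames [1, 2, 3, 6]
3 → hit
2 → hit
Hits: 6.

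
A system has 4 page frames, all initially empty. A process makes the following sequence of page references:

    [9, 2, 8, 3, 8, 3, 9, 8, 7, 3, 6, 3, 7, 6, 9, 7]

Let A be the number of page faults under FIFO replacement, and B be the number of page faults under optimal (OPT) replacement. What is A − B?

Under FIFO: F F F F . . . . F . F . . . F . → 7 faults.
Under OPT: F F F F . . . . F . F . . . . . → 6 faults.
A − B = 7 − 6 = 1.

1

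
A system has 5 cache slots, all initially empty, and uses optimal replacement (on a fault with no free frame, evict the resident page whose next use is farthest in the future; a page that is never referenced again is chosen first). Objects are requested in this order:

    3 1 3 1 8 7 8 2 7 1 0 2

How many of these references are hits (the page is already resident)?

3: miss, frames {3}
1: miss, frames {3,1}
3: hit
1: hit
8: miss, frames {3,1,8}
7: miss, frames {3,1,8,7}
8: hit
2: miss, frames {3,1,8,7,2}
7: hit
1: hit
0: miss, evict 7, frames {3,1,8,2,0}
2: hit
Hits: 6.

6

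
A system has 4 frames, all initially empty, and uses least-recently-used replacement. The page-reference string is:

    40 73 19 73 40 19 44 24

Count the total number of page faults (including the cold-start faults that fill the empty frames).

40 → miss, frames [40]
73 → miss, frames [40, 73]
19 → miss, frames [40, 73, 19]
73 → hit
40 → hit
19 → hit
44 → miss, frames [73, 40, 19, 44]
24 → miss, evict 73, frames [40, 19, 44, 24]
Page faults: 5.

5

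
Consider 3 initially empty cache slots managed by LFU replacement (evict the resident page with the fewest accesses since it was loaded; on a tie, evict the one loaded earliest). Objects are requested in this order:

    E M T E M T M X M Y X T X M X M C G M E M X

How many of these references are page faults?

9

E → fault, frames (E)
M → fault, frames (E M)
T → fault, frames (E M T)
E → hit
M → hit
T → hit
M → hit
X → fault, evict E, frames (M T X)
M → hit
Y → fault, evict X, frames (M T Y)
X → fault, evict Y, frames (M T X)
T → hit
X → hit
M → hit
X → hit
M → hit
C → fault, evict T, frames (M X C)
G → fault, evict C, frames (M X G)
M → hit
E → fault, evict G, frames (M X E)
M → hit
X → hit
Page faults: 9.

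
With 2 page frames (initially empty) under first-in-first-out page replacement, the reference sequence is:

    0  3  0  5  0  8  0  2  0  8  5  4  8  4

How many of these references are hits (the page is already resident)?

0 → fault, frames (0)
3 → fault, frames (0 3)
0 → hit
5 → fault, evict 0, frames (3 5)
0 → fault, evict 3, frames (5 0)
8 → fault, evict 5, frames (0 8)
0 → hit
2 → fault, evict 0, frames (8 2)
0 → fault, evict 8, frames (2 0)
8 → fault, evict 2, frames (0 8)
5 → fault, evict 0, frames (8 5)
4 → fault, evict 8, frames (5 4)
8 → fault, evict 5, frames (4 8)
4 → hit
Hits: 3.

3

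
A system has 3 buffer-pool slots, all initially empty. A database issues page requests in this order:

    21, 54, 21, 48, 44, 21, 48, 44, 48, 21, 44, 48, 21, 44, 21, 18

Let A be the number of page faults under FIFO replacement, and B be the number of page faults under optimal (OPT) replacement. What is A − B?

1

Under FIFO: F F . F F F . . . . . . . . . F → 6 faults.
Under OPT: F F . F F . . . . . . . . . . F → 5 faults.
A − B = 6 − 5 = 1.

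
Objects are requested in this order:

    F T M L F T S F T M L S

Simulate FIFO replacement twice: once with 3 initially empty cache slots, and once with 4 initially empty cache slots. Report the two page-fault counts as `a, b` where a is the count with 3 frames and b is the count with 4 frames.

9, 10

3 frames: F F F F F F F . . F F . → 9 faults.
4 frames: F F F F . . F F F F F F → 10 faults.
10 > 9: adding a frame increased faults — Belady's anomaly.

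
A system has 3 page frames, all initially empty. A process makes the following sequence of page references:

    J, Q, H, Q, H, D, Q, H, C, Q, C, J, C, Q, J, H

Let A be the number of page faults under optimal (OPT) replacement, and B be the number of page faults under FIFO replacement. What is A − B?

-1

Under OPT: F F F . . F . . F . . F . . . F → 7 faults.
Under FIFO: F F F . . F . . F F . F . . . F → 8 faults.
A − B = 7 − 8 = -1.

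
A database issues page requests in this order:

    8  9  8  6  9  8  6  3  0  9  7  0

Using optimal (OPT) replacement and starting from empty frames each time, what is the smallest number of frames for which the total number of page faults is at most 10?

2

f=1: 12 faults
f=2: 8 faults
f=3: 6 faults
f=4: 6 faults
f=5: 6 faults
f=6: 6 faults
Smallest f with faults ≤ 10 is 2.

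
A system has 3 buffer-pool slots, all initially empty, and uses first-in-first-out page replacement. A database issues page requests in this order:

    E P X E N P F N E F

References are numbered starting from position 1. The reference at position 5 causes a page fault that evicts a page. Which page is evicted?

pos 1: E: fault, frames {E}
pos 2: P: fault, frames {E,P}
pos 3: X: fault, frames {E,P,X}
pos 4: E: hit
pos 5: N: fault, evict E, frames {P,X,N}
At position 5, page E is evicted.

E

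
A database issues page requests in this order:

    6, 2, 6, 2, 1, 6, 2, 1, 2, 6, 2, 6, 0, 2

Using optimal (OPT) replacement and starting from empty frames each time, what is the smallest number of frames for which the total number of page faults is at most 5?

f=1: 14 faults
f=2: 6 faults
f=3: 4 faults
f=4: 4 faults
Smallest f with faults ≤ 5 is 3.

3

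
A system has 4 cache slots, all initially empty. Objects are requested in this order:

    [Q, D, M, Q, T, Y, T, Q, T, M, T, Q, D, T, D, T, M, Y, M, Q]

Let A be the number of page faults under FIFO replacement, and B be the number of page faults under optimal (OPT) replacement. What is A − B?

1

Under FIFO: F F F . F F . F . . . . F . . . F . . . → 8 faults.
Under OPT: F F F . F F . . . . . . F . . . . . . F → 7 faults.
A − B = 8 − 7 = 1.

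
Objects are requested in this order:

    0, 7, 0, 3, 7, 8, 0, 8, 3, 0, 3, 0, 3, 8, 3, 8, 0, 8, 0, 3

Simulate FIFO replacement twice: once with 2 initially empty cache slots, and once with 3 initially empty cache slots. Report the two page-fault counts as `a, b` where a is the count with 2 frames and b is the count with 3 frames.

9, 5

2 frames: F F . F . F F . F . . . . F . . F . . F → 9 faults.
3 frames: F F . F . F F . . . . . . . . . . . . . → 5 faults.
5 < 9: adding a frame reduced faults, as is typical.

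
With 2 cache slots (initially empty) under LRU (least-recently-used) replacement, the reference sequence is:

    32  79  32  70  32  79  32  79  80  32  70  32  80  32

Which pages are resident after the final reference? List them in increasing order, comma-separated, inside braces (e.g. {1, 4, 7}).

{32, 80}

32: fault, frames (32)
79: fault, frames (32 79)
32: hit
70: fault, evict 79, frames (32 70)
32: hit
79: fault, evict 70, frames (32 79)
32: hit
79: hit
80: fault, evict 32, frames (79 80)
32: fault, evict 79, frames (80 32)
70: fault, evict 80, frames (32 70)
32: hit
80: fault, evict 70, frames (32 80)
32: hit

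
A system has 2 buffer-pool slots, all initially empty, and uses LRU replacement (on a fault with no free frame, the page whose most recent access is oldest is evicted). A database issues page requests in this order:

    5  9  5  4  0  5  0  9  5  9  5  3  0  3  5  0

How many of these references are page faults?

11

5: fault, frames (5)
9: fault, frames (5 9)
5: hit
4: fault, evict 9, frames (5 4)
0: fault, evict 5, frames (4 0)
5: fault, evict 4, frames (0 5)
0: hit
9: fault, evict 5, frames (0 9)
5: fault, evict 0, frames (9 5)
9: hit
5: hit
3: fault, evict 9, frames (5 3)
0: fault, evict 5, frames (3 0)
3: hit
5: fault, evict 0, frames (3 5)
0: fault, evict 3, frames (5 0)
Page faults: 11.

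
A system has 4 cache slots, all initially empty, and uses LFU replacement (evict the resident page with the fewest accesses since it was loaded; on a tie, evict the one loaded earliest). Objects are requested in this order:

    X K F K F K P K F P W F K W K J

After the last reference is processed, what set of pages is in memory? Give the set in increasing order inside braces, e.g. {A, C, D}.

{F, J, K, W}

X → miss, frames (X)
K → miss, frames (X K)
F → miss, frames (X K F)
K → hit
F → hit
K → hit
P → miss, frames (X K F P)
K → hit
F → hit
P → hit
W → miss, evict X, frames (K F P W)
F → hit
K → hit
W → hit
K → hit
J → miss, evict P, frames (K F W J)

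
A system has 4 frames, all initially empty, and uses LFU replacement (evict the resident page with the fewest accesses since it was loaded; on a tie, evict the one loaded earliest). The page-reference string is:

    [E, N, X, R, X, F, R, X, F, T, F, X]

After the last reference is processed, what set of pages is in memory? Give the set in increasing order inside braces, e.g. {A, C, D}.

{F, R, T, X}

E -> fault, frames [E]
N -> fault, frames [E, N]
X -> fault, frames [E, N, X]
R -> fault, frames [E, N, X, R]
X -> hit
F -> fault, evict E, frames [N, X, R, F]
R -> hit
X -> hit
F -> hit
T -> fault, evict N, frames [X, R, F, T]
F -> hit
X -> hit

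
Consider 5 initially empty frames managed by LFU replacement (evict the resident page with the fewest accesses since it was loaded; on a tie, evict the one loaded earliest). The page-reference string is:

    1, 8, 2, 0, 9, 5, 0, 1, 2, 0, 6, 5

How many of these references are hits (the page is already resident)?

1 → fault, frames {1}
8 → fault, frames {1,8}
2 → fault, frames {1,8,2}
0 → fault, frames {1,8,2,0}
9 → fault, frames {1,8,2,0,9}
5 → fault, evict 1, frames {8,2,0,9,5}
0 → hit
1 → fault, evict 8, frames {2,0,9,5,1}
2 → hit
0 → hit
6 → fault, evict 9, frames {2,0,5,1,6}
5 → hit
Hits: 4.

4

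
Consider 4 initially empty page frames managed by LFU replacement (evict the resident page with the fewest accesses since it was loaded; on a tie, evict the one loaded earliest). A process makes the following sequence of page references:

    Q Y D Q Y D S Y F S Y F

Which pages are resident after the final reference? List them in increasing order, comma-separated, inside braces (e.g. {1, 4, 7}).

{D, F, Q, Y}

Q -> miss, frames {Q}
Y -> miss, frames {Q,Y}
D -> miss, frames {Q,Y,D}
Q -> hit
Y -> hit
D -> hit
S -> miss, frames {Q,Y,D,S}
Y -> hit
F -> miss, evict S, frames {Q,Y,D,F}
S -> miss, evict F, frames {Q,Y,D,S}
Y -> hit
F -> miss, evict S, frames {Q,Y,D,F}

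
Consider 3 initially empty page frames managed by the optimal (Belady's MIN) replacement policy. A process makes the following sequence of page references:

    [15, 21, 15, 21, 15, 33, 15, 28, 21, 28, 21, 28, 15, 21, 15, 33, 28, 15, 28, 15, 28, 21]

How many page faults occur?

6

15 -> miss, frames {15}
21 -> miss, frames {15,21}
15 -> hit
21 -> hit
15 -> hit
33 -> miss, frames {15,21,33}
15 -> hit
28 -> miss, evict 33, frames {15,21,28}
21 -> hit
28 -> hit
21 -> hit
28 -> hit
15 -> hit
21 -> hit
15 -> hit
33 -> miss, evict 21, frames {15,28,33}
28 -> hit
15 -> hit
28 -> hit
15 -> hit
28 -> hit
21 -> miss, evict 33, frames {15,28,21}
Page faults: 6.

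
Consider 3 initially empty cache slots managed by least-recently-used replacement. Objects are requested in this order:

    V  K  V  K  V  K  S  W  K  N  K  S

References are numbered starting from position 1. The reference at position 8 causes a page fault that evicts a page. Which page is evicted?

pos 1: V -> fault, frames {V}
pos 2: K -> fault, frames {V,K}
pos 3: V -> hit
pos 4: K -> hit
pos 5: V -> hit
pos 6: K -> hit
pos 7: S -> fault, frames {V,K,S}
pos 8: W -> fault, evict V, frames {K,S,W}
At position 8, page V is evicted.

V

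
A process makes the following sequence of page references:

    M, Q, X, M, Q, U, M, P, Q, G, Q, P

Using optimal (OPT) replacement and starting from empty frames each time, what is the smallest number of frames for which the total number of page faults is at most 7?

f=1: 12 faults
f=2: 9 faults
f=3: 6 faults
f=4: 6 faults
f=5: 6 faults
f=6: 6 faults
Smallest f with faults ≤ 7 is 3.

3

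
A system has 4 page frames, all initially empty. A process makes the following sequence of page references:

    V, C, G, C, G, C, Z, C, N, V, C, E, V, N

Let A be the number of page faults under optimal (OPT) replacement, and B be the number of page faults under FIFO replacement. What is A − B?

-2

Under OPT: F F F . . . F . F . . F . . → 6 faults.
Under FIFO: F F F . . . F . F F F F . . → 8 faults.
A − B = 6 − 8 = -2.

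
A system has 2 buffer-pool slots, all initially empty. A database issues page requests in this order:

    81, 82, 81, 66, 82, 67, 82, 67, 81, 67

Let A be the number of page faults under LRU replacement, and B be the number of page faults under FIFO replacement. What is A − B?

Under LRU: F F . F F F . . F . → 6 faults.
Under FIFO: F F . F . F F . F F → 7 faults.
A − B = 6 − 7 = -1.

-1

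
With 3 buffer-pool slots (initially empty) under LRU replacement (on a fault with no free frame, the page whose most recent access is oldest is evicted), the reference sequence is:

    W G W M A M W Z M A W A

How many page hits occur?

W: fault, frames [W]
G: fault, frames [W, G]
W: hit
M: fault, frames [G, W, M]
A: fault, evict G, frames [W, M, A]
M: hit
W: hit
Z: fault, evict A, frames [M, W, Z]
M: hit
A: fault, evict W, frames [Z, M, A]
W: fault, evict Z, frames [M, A, W]
A: hit
Hits: 5.

5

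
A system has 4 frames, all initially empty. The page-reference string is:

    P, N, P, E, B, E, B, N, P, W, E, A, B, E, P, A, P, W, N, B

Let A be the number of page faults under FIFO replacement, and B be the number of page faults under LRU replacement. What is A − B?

-3

Under FIFO: F F . F F . . . . F . F . . F . . . F F → 9 faults.
Under LRU: F F . F F . . . . F F F F . F . . F F F → 12 faults.
A − B = 9 − 12 = -3.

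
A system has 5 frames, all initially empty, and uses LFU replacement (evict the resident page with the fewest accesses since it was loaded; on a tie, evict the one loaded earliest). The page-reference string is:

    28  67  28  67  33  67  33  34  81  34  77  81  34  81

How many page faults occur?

28 → fault, frames [28]
67 → fault, frames [28, 67]
28 → hit
67 → hit
33 → fault, frames [28, 67, 33]
67 → hit
33 → hit
34 → fault, frames [28, 67, 33, 34]
81 → fault, frames [28, 67, 33, 34, 81]
34 → hit
77 → fault, evict 81, frames [28, 67, 33, 34, 77]
81 → fault, evict 77, frames [28, 67, 33, 34, 81]
34 → hit
81 → hit
Page faults: 7.

7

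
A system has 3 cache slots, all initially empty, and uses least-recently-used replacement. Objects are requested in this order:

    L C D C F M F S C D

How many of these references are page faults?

8

L → fault, frames {L}
C → fault, frames {L,C}
D → fault, frames {L,C,D}
C → hit
F → fault, evict L, frames {D,C,F}
M → fault, evict D, frames {C,F,M}
F → hit
S → fault, evict C, frames {M,F,S}
C → fault, evict M, frames {F,S,C}
D → fault, evict F, frames {S,C,D}
Page faults: 8.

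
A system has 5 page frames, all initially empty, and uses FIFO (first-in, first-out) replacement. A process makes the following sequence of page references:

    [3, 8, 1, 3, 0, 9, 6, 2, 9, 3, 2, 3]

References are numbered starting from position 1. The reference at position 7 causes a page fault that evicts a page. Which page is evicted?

pos 1: 3 -> miss, frames {3}
pos 2: 8 -> miss, frames {3,8}
pos 3: 1 -> miss, frames {3,8,1}
pos 4: 3 -> hit
pos 5: 0 -> miss, frames {3,8,1,0}
pos 6: 9 -> miss, frames {3,8,1,0,9}
pos 7: 6 -> miss, evict 3, frames {8,1,0,9,6}
At position 7, page 3 is evicted.

3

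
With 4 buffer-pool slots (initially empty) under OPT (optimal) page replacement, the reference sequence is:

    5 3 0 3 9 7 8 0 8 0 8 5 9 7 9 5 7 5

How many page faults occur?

7

5 → miss, frames [5]
3 → miss, frames [5, 3]
0 → miss, frames [5, 3, 0]
3 → hit
9 → miss, frames [5, 3, 0, 9]
7 → miss, evict 3, frames [5, 0, 9, 7]
8 → miss, evict 7, frames [5, 0, 9, 8]
0 → hit
8 → hit
0 → hit
8 → hit
5 → hit
9 → hit
7 → miss, evict 8, frames [5, 0, 9, 7]
9 → hit
5 → hit
7 → hit
5 → hit
Page faults: 7.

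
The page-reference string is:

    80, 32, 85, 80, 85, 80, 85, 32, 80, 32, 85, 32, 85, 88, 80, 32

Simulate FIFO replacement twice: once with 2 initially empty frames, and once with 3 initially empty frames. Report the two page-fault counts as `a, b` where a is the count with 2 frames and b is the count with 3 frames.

2 frames: F F F F . . . F . . F . . F F F → 9 faults.
3 frames: F F F . . . . . . . . . . F F F → 6 faults.
6 < 9: adding a frame reduced faults, as is typical.

9, 6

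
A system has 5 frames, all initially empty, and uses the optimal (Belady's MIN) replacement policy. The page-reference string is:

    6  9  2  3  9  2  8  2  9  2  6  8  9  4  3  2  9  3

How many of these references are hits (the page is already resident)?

12

6 → fault, frames {6}
9 → fault, frames {6,9}
2 → fault, frames {6,9,2}
3 → fault, frames {6,9,2,3}
9 → hit
2 → hit
8 → fault, frames {6,9,2,3,8}
2 → hit
9 → hit
2 → hit
6 → hit
8 → hit
9 → hit
4 → fault, evict 8, frames {6,9,2,3,4}
3 → hit
2 → hit
9 → hit
3 → hit
Hits: 12.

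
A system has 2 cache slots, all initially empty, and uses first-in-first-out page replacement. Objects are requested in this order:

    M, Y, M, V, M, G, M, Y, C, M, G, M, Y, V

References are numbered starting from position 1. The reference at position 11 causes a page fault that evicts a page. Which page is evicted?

C

pos 1: M: miss, frames [M]
pos 2: Y: miss, frames [M, Y]
pos 3: M: hit
pos 4: V: miss, evict M, frames [Y, V]
pos 5: M: miss, evict Y, frames [V, M]
pos 6: G: miss, evict V, frames [M, G]
pos 7: M: hit
pos 8: Y: miss, evict M, frames [G, Y]
pos 9: C: miss, evict G, frames [Y, C]
pos 10: M: miss, evict Y, frames [C, M]
pos 11: G: miss, evict C, frames [M, G]
At position 11, page C is evicted.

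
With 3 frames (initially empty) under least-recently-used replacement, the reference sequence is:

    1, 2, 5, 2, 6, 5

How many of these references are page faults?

1: miss, frames [1]
2: miss, frames [1, 2]
5: miss, frames [1, 2, 5]
2: hit
6: miss, evict 1, frames [5, 2, 6]
5: hit
Page faults: 4.

4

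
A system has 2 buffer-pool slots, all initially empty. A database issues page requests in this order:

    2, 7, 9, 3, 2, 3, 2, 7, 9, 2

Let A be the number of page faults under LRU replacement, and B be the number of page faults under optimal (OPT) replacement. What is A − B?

2

Under LRU: F F F F F . . F F F → 8 faults.
Under OPT: F F F F . . . F F . → 6 faults.
A − B = 8 − 6 = 2.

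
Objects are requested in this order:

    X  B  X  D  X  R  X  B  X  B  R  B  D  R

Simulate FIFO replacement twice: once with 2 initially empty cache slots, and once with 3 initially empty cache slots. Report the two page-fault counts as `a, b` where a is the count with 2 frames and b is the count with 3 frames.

11, 8

2 frames: F F . F F F . F F . F F F F → 11 faults.
3 frames: F F . F . F F F . . . . F F → 8 faults.
8 < 11: adding a frame reduced faults, as is typical.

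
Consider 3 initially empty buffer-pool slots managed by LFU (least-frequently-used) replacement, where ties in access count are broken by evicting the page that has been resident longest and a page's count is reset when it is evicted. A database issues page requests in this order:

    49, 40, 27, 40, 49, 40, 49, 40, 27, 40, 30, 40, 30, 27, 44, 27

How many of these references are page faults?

7

49: miss, frames (49)
40: miss, frames (49 40)
27: miss, frames (49 40 27)
40: hit
49: hit
40: hit
49: hit
40: hit
27: hit
40: hit
30: miss, evict 27, frames (49 40 30)
40: hit
30: hit
27: miss, evict 30, frames (49 40 27)
44: miss, evict 27, frames (49 40 44)
27: miss, evict 44, frames (49 40 27)
Page faults: 7.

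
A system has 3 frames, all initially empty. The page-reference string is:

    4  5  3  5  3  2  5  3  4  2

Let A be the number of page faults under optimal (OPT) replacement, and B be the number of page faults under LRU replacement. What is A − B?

-1

Under OPT: F F F . . F . . F . → 5 faults.
Under LRU: F F F . . F . . F F → 6 faults.
A − B = 5 − 6 = -1.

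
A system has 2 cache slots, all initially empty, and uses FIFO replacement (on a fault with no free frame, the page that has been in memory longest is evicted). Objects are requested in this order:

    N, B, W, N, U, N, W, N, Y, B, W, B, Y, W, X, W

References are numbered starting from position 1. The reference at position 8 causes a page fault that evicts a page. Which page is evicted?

U

pos 1: N: fault, frames {N}
pos 2: B: fault, frames {N,B}
pos 3: W: fault, evict N, frames {B,W}
pos 4: N: fault, evict B, frames {W,N}
pos 5: U: fault, evict W, frames {N,U}
pos 6: N: hit
pos 7: W: fault, evict N, frames {U,W}
pos 8: N: fault, evict U, frames {W,N}
At position 8, page U is evicted.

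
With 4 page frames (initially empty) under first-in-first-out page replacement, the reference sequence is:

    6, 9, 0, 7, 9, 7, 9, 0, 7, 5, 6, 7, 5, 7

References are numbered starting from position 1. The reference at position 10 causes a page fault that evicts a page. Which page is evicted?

pos 1: 6 -> fault, frames (6)
pos 2: 9 -> fault, frames (6 9)
pos 3: 0 -> fault, frames (6 9 0)
pos 4: 7 -> fault, frames (6 9 0 7)
pos 5: 9 -> hit
pos 6: 7 -> hit
pos 7: 9 -> hit
pos 8: 0 -> hit
pos 9: 7 -> hit
pos 10: 5 -> fault, evict 6, frames (9 0 7 5)
At position 10, page 6 is evicted.

6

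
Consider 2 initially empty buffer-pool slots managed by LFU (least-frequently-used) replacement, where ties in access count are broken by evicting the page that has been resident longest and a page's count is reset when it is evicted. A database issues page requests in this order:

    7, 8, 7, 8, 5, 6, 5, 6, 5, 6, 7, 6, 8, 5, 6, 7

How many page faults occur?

13

7 -> fault, frames (7)
8 -> fault, frames (7 8)
7 -> hit
8 -> hit
5 -> fault, evict 7, frames (8 5)
6 -> fault, evict 5, frames (8 6)
5 -> fault, evict 6, frames (8 5)
6 -> fault, evict 5, frames (8 6)
5 -> fault, evict 6, frames (8 5)
6 -> fault, evict 5, frames (8 6)
7 -> fault, evict 6, frames (8 7)
6 -> fault, evict 7, frames (8 6)
8 -> hit
5 -> fault, evict 6, frames (8 5)
6 -> fault, evict 5, frames (8 6)
7 -> fault, evict 6, frames (8 7)
Page faults: 13.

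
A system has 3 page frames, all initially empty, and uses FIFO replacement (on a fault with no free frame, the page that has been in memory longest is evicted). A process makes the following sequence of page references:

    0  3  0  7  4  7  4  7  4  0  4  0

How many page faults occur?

0 -> fault, frames [0]
3 -> fault, frames [0, 3]
0 -> hit
7 -> fault, frames [0, 3, 7]
4 -> fault, evict 0, frames [3, 7, 4]
7 -> hit
4 -> hit
7 -> hit
4 -> hit
0 -> fault, evict 3, frames [7, 4, 0]
4 -> hit
0 -> hit
Page faults: 5.

5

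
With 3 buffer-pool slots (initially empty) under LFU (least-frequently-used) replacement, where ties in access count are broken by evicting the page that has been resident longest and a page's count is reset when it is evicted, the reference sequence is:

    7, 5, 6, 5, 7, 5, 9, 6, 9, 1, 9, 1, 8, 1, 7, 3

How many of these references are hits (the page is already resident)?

7: fault, frames {7}
5: fault, frames {7,5}
6: fault, frames {7,5,6}
5: hit
7: hit
5: hit
9: fault, evict 6, frames {7,5,9}
6: fault, evict 9, frames {7,5,6}
9: fault, evict 6, frames {7,5,9}
1: fault, evict 9, frames {7,5,1}
9: fault, evict 1, frames {7,5,9}
1: fault, evict 9, frames {7,5,1}
8: fault, evict 1, frames {7,5,8}
1: fault, evict 8, frames {7,5,1}
7: hit
3: fault, evict 1, frames {7,5,3}
Hits: 4.

4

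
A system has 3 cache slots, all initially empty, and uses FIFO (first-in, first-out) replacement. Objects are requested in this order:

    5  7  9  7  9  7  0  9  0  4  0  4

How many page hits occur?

5 -> miss, frames {5}
7 -> miss, frames {5,7}
9 -> miss, frames {5,7,9}
7 -> hit
9 -> hit
7 -> hit
0 -> miss, evict 5, frames {7,9,0}
9 -> hit
0 -> hit
4 -> miss, evict 7, frames {9,0,4}
0 -> hit
4 -> hit
Hits: 7.

7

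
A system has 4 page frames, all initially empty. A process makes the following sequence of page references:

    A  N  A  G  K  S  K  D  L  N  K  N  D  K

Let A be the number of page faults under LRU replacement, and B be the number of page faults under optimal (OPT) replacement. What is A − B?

1

Under LRU: F F . F F F . F F F . . . . → 8 faults.
Under OPT: F F . F F F . F F . . . . . → 7 faults.
A − B = 8 − 7 = 1.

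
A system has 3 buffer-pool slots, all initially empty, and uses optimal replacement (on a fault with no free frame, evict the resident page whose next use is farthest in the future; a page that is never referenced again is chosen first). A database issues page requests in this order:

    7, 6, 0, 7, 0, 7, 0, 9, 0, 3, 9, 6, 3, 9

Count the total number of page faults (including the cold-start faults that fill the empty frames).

7 -> miss, frames (7)
6 -> miss, frames (7 6)
0 -> miss, frames (7 6 0)
7 -> hit
0 -> hit
7 -> hit
0 -> hit
9 -> miss, evict 7, frames (6 0 9)
0 -> hit
3 -> miss, evict 0, frames (6 9 3)
9 -> hit
6 -> hit
3 -> hit
9 -> hit
Page faults: 5.

5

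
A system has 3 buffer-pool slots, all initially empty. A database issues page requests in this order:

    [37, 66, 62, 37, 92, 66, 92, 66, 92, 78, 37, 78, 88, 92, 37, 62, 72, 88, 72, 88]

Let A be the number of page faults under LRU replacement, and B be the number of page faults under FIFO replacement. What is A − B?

Under LRU: F F F . F F . . . F F . F F F F F F . . → 13 faults.
Under FIFO: F F F . F . . . . F F . F F . F F F . . → 11 faults.
A − B = 13 − 11 = 2.

2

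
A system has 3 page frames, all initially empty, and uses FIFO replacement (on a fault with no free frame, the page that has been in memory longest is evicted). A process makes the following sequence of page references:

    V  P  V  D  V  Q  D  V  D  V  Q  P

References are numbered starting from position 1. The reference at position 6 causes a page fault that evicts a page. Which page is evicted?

pos 1: V → fault, frames (V)
pos 2: P → fault, frames (V P)
pos 3: V → hit
pos 4: D → fault, frames (V P D)
pos 5: V → hit
pos 6: Q → fault, evict V, frames (P D Q)
At position 6, page V is evicted.

V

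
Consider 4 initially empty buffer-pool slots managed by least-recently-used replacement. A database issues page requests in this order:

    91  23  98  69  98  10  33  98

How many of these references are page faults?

91: miss, frames (91)
23: miss, frames (91 23)
98: miss, frames (91 23 98)
69: miss, frames (91 23 98 69)
98: hit
10: miss, evict 91, frames (23 69 98 10)
33: miss, evict 23, frames (69 98 10 33)
98: hit
Page faults: 6.

6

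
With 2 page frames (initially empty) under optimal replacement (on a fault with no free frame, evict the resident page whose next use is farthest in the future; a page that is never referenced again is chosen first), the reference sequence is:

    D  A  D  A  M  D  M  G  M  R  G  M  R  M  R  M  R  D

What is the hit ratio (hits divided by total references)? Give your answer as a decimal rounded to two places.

0.61

D → fault, frames (D)
A → fault, frames (D A)
D → hit
A → hit
M → fault, evict A, frames (D M)
D → hit
M → hit
G → fault, evict D, frames (M G)
M → hit
R → fault, evict M, frames (G R)
G → hit
M → fault, evict G, frames (R M)
R → hit
M → hit
R → hit
M → hit
R → hit
D → fault, evict M, frames (R D)
Hits: 11 of 18 references → 11/18 = 0.6111.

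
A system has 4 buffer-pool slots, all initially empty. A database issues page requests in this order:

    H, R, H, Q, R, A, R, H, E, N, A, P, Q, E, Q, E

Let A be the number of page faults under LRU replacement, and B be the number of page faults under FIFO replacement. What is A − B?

Under LRU: F F . F . F . . F F F F F F . . → 10 faults.
Under FIFO: F F . F . F . . F F . F F . . . → 8 faults.
A − B = 10 − 8 = 2.

2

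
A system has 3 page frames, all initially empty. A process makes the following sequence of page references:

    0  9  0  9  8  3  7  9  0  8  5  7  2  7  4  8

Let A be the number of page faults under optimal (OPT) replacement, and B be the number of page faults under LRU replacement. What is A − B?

Under OPT: F F . . F F F . . F F . F . F . → 9 faults.
Under LRU: F F . . F F F F F F F F F . F F → 13 faults.
A − B = 9 − 13 = -4.

-4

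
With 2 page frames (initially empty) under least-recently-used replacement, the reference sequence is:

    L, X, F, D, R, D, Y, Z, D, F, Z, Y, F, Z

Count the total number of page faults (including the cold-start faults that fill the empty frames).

L: miss, frames {L}
X: miss, frames {L,X}
F: miss, evict L, frames {X,F}
D: miss, evict X, frames {F,D}
R: miss, evict F, frames {D,R}
D: hit
Y: miss, evict R, frames {D,Y}
Z: miss, evict D, frames {Y,Z}
D: miss, evict Y, frames {Z,D}
F: miss, evict Z, frames {D,F}
Z: miss, evict D, frames {F,Z}
Y: miss, evict F, frames {Z,Y}
F: miss, evict Z, frames {Y,F}
Z: miss, evict Y, frames {F,Z}
Page faults: 13.

13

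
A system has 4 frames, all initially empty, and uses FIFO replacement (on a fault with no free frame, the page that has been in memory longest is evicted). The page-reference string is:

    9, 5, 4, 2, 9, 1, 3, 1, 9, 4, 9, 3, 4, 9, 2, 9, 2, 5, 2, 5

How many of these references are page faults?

10

9: miss, frames {9}
5: miss, frames {9,5}
4: miss, frames {9,5,4}
2: miss, frames {9,5,4,2}
9: hit
1: miss, evict 9, frames {5,4,2,1}
3: miss, evict 5, frames {4,2,1,3}
1: hit
9: miss, evict 4, frames {2,1,3,9}
4: miss, evict 2, frames {1,3,9,4}
9: hit
3: hit
4: hit
9: hit
2: miss, evict 1, frames {3,9,4,2}
9: hit
2: hit
5: miss, evict 3, frames {9,4,2,5}
2: hit
5: hit
Page faults: 10.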